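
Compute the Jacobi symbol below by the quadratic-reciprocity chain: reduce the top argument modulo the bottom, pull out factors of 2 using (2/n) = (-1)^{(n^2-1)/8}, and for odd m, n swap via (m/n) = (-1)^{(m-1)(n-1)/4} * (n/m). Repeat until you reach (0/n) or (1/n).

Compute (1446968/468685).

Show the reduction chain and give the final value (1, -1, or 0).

(1446968/468685) = (40913/468685)   [reduce mod 468685]
reciprocity: (40913/468685) = +1·(468685/40913) since 40913 mod 4 = 1, 468685 mod 4 = 1; sign now +1
(468685/40913) = (18642/40913)   [reduce mod 40913]
18642 = 2^1·9321; (2/40913) = +1 since 40913 mod 8 = 1, so (18642/40913) = (+1)^1·(9321/40913); sign now +1
reciprocity: (9321/40913) = +1·(40913/9321) since 9321 mod 4 = 1, 40913 mod 4 = 1; sign now +1
(40913/9321) = (3629/9321)   [reduce mod 9321]
reciprocity: (3629/9321) = +1·(9321/3629) since 3629 mod 4 = 1, 9321 mod 4 = 1; sign now +1
(9321/3629) = (2063/3629)   [reduce mod 3629]
reciprocity: (2063/3629) = +1·(3629/2063) since 2063 mod 4 = 3, 3629 mod 4 = 1; sign now +1
(3629/2063) = (1566/2063)   [reduce mod 2063]
1566 = 2^1·783; (2/2063) = +1 since 2063 mod 8 = 7, so (1566/2063) = (+1)^1·(783/2063); sign now +1
reciprocity: (783/2063) = -1·(2063/783) since 783 mod 4 = 3, 2063 mod 4 = 3; sign now -1
(2063/783) = (497/783)   [reduce mod 783]
reciprocity: (497/783) = +1·(783/497) since 497 mod 4 = 1, 783 mod 4 = 3; sign now -1
(783/497) = (286/497)   [reduce mod 497]
286 = 2^1·143; (2/497) = +1 since 497 mod 8 = 1, so (286/497) = (+1)^1·(143/497); sign now -1
reciprocity: (143/497) = +1·(497/143) since 143 mod 4 = 3, 497 mod 4 = 1; sign now -1
(497/143) = (68/143)   [reduce mod 143]
68 = 2^2·17; (2/143) = +1 since 143 mod 8 = 7, so (68/143) = (+1)^2·(17/143); sign now -1
reciprocity: (17/143) = +1·(143/17) since 17 mod 4 = 1, 143 mod 4 = 3; sign now -1
(143/17) = (7/17)   [reduce mod 17]
reciprocity: (7/17) = +1·(17/7) since 7 mod 4 = 3, 17 mod 4 = 1; sign now -1
(17/7) = (3/7)   [reduce mod 7]
reciprocity: (3/7) = -1·(7/3) since 3 mod 4 = 3, 7 mod 4 = 3; sign now +1
(7/3) = (1/3)   [reduce mod 3]
(1/3) = 1; final value = sign = +1

1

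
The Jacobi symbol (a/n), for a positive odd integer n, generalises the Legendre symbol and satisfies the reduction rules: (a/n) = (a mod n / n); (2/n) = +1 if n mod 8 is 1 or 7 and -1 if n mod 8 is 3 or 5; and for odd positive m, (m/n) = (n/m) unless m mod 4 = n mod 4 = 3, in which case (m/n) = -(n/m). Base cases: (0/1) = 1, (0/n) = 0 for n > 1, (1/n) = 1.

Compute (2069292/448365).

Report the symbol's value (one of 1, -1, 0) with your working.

0

(2069292/448365) = (275832/448365)   [reduce mod 448365]
275832 = 2^3·34479; (2/448365) = -1 since 448365 mod 8 = 5, so (275832/448365) = (-1)^3·(34479/448365); sign now -1
reciprocity: (34479/448365) = +1·(448365/34479) since 34479 mod 4 = 3, 448365 mod 4 = 1; sign now -1
(448365/34479) = (138/34479)   [reduce mod 34479]
138 = 2^1·69; (2/34479) = +1 since 34479 mod 8 = 7, so (138/34479) = (+1)^1·(69/34479); sign now -1
reciprocity: (69/34479) = +1·(34479/69) since 69 mod 4 = 1, 34479 mod 4 = 3; sign now -1
(34479/69) = (48/69)   [reduce mod 69]
48 = 2^4·3; (2/69) = -1 since 69 mod 8 = 5, so (48/69) = (-1)^4·(3/69); sign now -1
reciprocity: (3/69) = +1·(69/3) since 3 mod 4 = 3, 69 mod 4 = 1; sign now -1
(69/3) = (0/3)   [reduce mod 3]
(0/3) = 0   [gcd(a, n) > 1]; final value = 0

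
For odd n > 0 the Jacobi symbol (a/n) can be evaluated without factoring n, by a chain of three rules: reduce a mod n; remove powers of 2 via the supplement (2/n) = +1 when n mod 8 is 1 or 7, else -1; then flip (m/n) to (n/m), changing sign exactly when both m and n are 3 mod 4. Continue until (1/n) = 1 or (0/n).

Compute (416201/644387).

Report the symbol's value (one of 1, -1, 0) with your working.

flip (416201/644387) -> (644387/416201): both odd, 416201 mod 4 = 1, 644387 mod 4 = 3, so the flip contributes +1; sign now +1
(644387/416201): 644387 mod 416201 = 228186, so (644387/416201) = (228186/416201)
factor out 2^1: 228186 = 2^1·114093; with 416201 mod 8 = 1, (2/416201) = +1; sign now +1; continue with (114093/416201)
flip (114093/416201) -> (416201/114093): both odd, 114093 mod 4 = 1, 416201 mod 4 = 1, so the flip contributes +1; sign now +1
(416201/114093): 416201 mod 114093 = 73922, so (416201/114093) = (73922/114093)
factor out 2^1: 73922 = 2^1·36961; with 114093 mod 8 = 5, (2/114093) = -1; sign now -1; continue with (36961/114093)
flip (36961/114093) -> (114093/36961): both odd, 36961 mod 4 = 1, 114093 mod 4 = 1, so the flip contributes +1; sign now -1
(114093/36961): 114093 mod 36961 = 3210, so (114093/36961) = (3210/36961)
factor out 2^1: 3210 = 2^1·1605; with 36961 mod 8 = 1, (2/36961) = +1; sign now -1; continue with (1605/36961)
flip (1605/36961) -> (36961/1605): both odd, 1605 mod 4 = 1, 36961 mod 4 = 1, so the flip contributes +1; sign now -1
(36961/1605): 36961 mod 1605 = 46, so (36961/1605) = (46/1605)
factor out 2^1: 46 = 2^1·23; with 1605 mod 8 = 5, (2/1605) = -1; sign now +1; continue with (23/1605)
flip (23/1605) -> (1605/23): both odd, 23 mod 4 = 3, 1605 mod 4 = 1, so the flip contributes +1; sign now +1
(1605/23): 1605 mod 23 = 18, so (1605/23) = (18/23)
factor out 2^1: 18 = 2^1·9; with 23 mod 8 = 7, (2/23) = +1; sign now +1; continue with (9/23)
flip (9/23) -> (23/9): both odd, 9 mod 4 = 1, 23 mod 4 = 3, so the flip contributes +1; sign now +1
(23/9): 23 mod 9 = 5, so (23/9) = (5/9)
flip (5/9) -> (9/5): both odd, 5 mod 4 = 1, 9 mod 4 = 1, so the flip contributes +1; sign now +1
(9/5): 9 mod 5 = 4, so (9/5) = (4/5)
factor out 2^2: 4 = 2^2·1; with 5 mod 8 = 5, (2/5) = -1; sign now +1; continue with (1/5)
reached (1/5) = 1, so the symbol is +1

1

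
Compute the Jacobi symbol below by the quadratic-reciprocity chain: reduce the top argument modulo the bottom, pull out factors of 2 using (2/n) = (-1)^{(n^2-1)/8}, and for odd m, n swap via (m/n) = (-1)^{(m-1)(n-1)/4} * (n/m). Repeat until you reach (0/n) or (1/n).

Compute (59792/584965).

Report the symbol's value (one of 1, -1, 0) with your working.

59792 = 2^4·3737; (2/584965) = -1 since 584965 mod 8 = 5, so (59792/584965) = (-1)^4·(3737/584965); sign now +1
reciprocity: (3737/584965) = +1·(584965/3737) since 3737 mod 4 = 1, 584965 mod 4 = 1; sign now +1
(584965/3737) = (1993/3737)   [reduce mod 3737]
reciprocity: (1993/3737) = +1·(3737/1993) since 1993 mod 4 = 1, 3737 mod 4 = 1; sign now +1
(3737/1993) = (1744/1993)   [reduce mod 1993]
1744 = 2^4·109; (2/1993) = +1 since 1993 mod 8 = 1, so (1744/1993) = (+1)^4·(109/1993); sign now +1
reciprocity: (109/1993) = +1·(1993/109) since 109 mod 4 = 1, 1993 mod 4 = 1; sign now +1
(1993/109) = (31/109)   [reduce mod 109]
reciprocity: (31/109) = +1·(109/31) since 31 mod 4 = 3, 109 mod 4 = 1; sign now +1
(109/31) = (16/31)   [reduce mod 31]
16 = 2^4·1; (2/31) = +1 since 31 mod 8 = 7, so (16/31) = (+1)^4·(1/31); sign now +1
(1/31) = 1; final value = sign = +1

1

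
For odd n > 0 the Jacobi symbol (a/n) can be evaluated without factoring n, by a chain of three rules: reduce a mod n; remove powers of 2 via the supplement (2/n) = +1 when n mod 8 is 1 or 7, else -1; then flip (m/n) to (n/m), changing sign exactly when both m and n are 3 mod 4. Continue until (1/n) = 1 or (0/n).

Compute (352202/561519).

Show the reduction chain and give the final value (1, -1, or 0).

1

352202 = 2^1·176101; (2/561519) = +1 since 561519 mod 8 = 7, so (352202/561519) = (+1)^1·(176101/561519); sign now +1
reciprocity: (176101/561519) = +1·(561519/176101) since 176101 mod 4 = 1, 561519 mod 4 = 3; sign now +1
(561519/176101) = (33216/176101)   [reduce mod 176101]
33216 = 2^6·519; (2/176101) = -1 since 176101 mod 8 = 5, so (33216/176101) = (-1)^6·(519/176101); sign now +1
reciprocity: (519/176101) = +1·(176101/519) since 519 mod 4 = 3, 176101 mod 4 = 1; sign now +1
(176101/519) = (160/519)   [reduce mod 519]
160 = 2^5·5; (2/519) = +1 since 519 mod 8 = 7, so (160/519) = (+1)^5·(5/519); sign now +1
reciprocity: (5/519) = +1·(519/5) since 5 mod 4 = 1, 519 mod 4 = 3; sign now +1
(519/5) = (4/5)   [reduce mod 5]
4 = 2^2·1; (2/5) = -1 since 5 mod 8 = 5, so (4/5) = (-1)^2·(1/5); sign now +1
(1/5) = 1; final value = sign = +1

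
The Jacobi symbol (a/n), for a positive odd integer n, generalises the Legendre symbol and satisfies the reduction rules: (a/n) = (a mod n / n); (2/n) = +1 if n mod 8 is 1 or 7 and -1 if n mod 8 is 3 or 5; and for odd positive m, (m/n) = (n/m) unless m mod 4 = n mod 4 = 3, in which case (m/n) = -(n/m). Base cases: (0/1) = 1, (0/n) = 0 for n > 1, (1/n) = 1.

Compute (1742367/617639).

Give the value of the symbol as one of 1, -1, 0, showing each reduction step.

(1742367/617639) = (507089/617639)   [reduce mod 617639]
reciprocity: (507089/617639) = +1·(617639/507089) since 507089 mod 4 = 1, 617639 mod 4 = 3; sign now +1
(617639/507089) = (110550/507089)   [reduce mod 507089]
110550 = 2^1·55275; (2/507089) = +1 since 507089 mod 8 = 1, so (110550/507089) = (+1)^1·(55275/507089); sign now +1
reciprocity: (55275/507089) = +1·(507089/55275) since 55275 mod 4 = 3, 507089 mod 4 = 1; sign now +1
(507089/55275) = (9614/55275)   [reduce mod 55275]
9614 = 2^1·4807; (2/55275) = -1 since 55275 mod 8 = 3, so (9614/55275) = (-1)^1·(4807/55275); sign now -1
reciprocity: (4807/55275) = -1·(55275/4807) since 4807 mod 4 = 3, 55275 mod 4 = 3; sign now +1
(55275/4807) = (2398/4807)   [reduce mod 4807]
2398 = 2^1·1199; (2/4807) = +1 since 4807 mod 8 = 7, so (2398/4807) = (+1)^1·(1199/4807); sign now +1
reciprocity: (1199/4807) = -1·(4807/1199) since 1199 mod 4 = 3, 4807 mod 4 = 3; sign now -1
(4807/1199) = (11/1199)   [reduce mod 1199]
reciprocity: (11/1199) = -1·(1199/11) since 11 mod 4 = 3, 1199 mod 4 = 3; sign now +1
(1199/11) = (0/11)   [reduce mod 11]
(0/11) = 0   [gcd(a, n) > 1]; final value = 0

0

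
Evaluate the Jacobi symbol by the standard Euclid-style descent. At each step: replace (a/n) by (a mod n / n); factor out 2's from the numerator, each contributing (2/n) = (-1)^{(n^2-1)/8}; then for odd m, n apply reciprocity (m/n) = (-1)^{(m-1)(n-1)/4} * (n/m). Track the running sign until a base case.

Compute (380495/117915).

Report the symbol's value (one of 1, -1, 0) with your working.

(380495/117915): 380495 mod 117915 = 26750, so (380495/117915) = (26750/117915)
factor out 2^1: 26750 = 2^1·13375; with 117915 mod 8 = 3, (2/117915) = -1; sign now -1; continue with (13375/117915)
flip (13375/117915) -> (117915/13375): both odd, 13375 mod 4 = 3, 117915 mod 4 = 3, so the flip contributes -1; sign now +1
(117915/13375): 117915 mod 13375 = 10915, so (117915/13375) = (10915/13375)
flip (10915/13375) -> (13375/10915): both odd, 10915 mod 4 = 3, 13375 mod 4 = 3, so the flip contributes -1; sign now -1
(13375/10915): 13375 mod 10915 = 2460, so (13375/10915) = (2460/10915)
factor out 2^2: 2460 = 2^2·615; with 10915 mod 8 = 3, (2/10915) = -1; sign now -1; continue with (615/10915)
flip (615/10915) -> (10915/615): both odd, 615 mod 4 = 3, 10915 mod 4 = 3, so the flip contributes -1; sign now +1
(10915/615): 10915 mod 615 = 460, so (10915/615) = (460/615)
factor out 2^2: 460 = 2^2·115; with 615 mod 8 = 7, (2/615) = +1; sign now +1; continue with (115/615)
flip (115/615) -> (615/115): both odd, 115 mod 4 = 3, 615 mod 4 = 3, so the flip contributes -1; sign now -1
(615/115): 615 mod 115 = 40, so (615/115) = (40/115)
factor out 2^3: 40 = 2^3·5; with 115 mod 8 = 3, (2/115) = -1; sign now +1; continue with (5/115)
flip (5/115) -> (115/5): both odd, 5 mod 4 = 1, 115 mod 4 = 3, so the flip contributes +1; sign now +1
(115/5): 115 mod 5 = 0, so (115/5) = (0/5)
reached (0/5); gcd(a, n) > 1, so (0/5) = 0 and the symbol is 0

0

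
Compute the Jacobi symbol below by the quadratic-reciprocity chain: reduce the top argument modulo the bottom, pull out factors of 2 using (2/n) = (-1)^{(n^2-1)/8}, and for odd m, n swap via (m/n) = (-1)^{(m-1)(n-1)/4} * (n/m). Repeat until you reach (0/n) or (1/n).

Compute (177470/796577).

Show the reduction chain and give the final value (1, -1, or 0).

177470 = 2^1·88735; (2/796577) = +1 since 796577 mod 8 = 1, so (177470/796577) = (+1)^1·(88735/796577); sign now +1
reciprocity: (88735/796577) = +1·(796577/88735) since 88735 mod 4 = 3, 796577 mod 4 = 1; sign now +1
(796577/88735) = (86697/88735)   [reduce mod 88735]
reciprocity: (86697/88735) = +1·(88735/86697) since 86697 mod 4 = 1, 88735 mod 4 = 3; sign now +1
(88735/86697) = (2038/86697)   [reduce mod 86697]
2038 = 2^1·1019; (2/86697) = +1 since 86697 mod 8 = 1, so (2038/86697) = (+1)^1·(1019/86697); sign now +1
reciprocity: (1019/86697) = +1·(86697/1019) since 1019 mod 4 = 3, 86697 mod 4 = 1; sign now +1
(86697/1019) = (82/1019)   [reduce mod 1019]
82 = 2^1·41; (2/1019) = -1 since 1019 mod 8 = 3, so (82/1019) = (-1)^1·(41/1019); sign now -1
reciprocity: (41/1019) = +1·(1019/41) since 41 mod 4 = 1, 1019 mod 4 = 3; sign now -1
(1019/41) = (35/41)   [reduce mod 41]
reciprocity: (35/41) = +1·(41/35) since 35 mod 4 = 3, 41 mod 4 = 1; sign now -1
(41/35) = (6/35)   [reduce mod 35]
6 = 2^1·3; (2/35) = -1 since 35 mod 8 = 3, so (6/35) = (-1)^1·(3/35); sign now +1
reciprocity: (3/35) = -1·(35/3) since 3 mod 4 = 3, 35 mod 4 = 3; sign now -1
(35/3) = (2/3)   [reduce mod 3]
2 = 2^1·1; (2/3) = -1 since 3 mod 8 = 3, so (2/3) = (-1)^1·(1/3); sign now +1
(1/3) = 1; final value = sign = +1

1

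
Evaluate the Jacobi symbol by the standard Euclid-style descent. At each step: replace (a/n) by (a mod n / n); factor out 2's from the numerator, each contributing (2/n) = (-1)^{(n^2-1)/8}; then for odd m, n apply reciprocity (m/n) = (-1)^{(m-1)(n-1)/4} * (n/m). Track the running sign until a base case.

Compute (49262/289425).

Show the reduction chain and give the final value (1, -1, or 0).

-1

factor out 2^1: 49262 = 2^1·24631; with 289425 mod 8 = 1, (2/289425) = +1; sign now +1; continue with (24631/289425)
flip (24631/289425) -> (289425/24631): both odd, 24631 mod 4 = 3, 289425 mod 4 = 1, so the flip contributes +1; sign now +1
(289425/24631): 289425 mod 24631 = 18484, so (289425/24631) = (18484/24631)
factor out 2^2: 18484 = 2^2·4621; with 24631 mod 8 = 7, (2/24631) = +1; sign now +1; continue with (4621/24631)
flip (4621/24631) -> (24631/4621): both odd, 4621 mod 4 = 1, 24631 mod 4 = 3, so the flip contributes +1; sign now +1
(24631/4621): 24631 mod 4621 = 1526, so (24631/4621) = (1526/4621)
factor out 2^1: 1526 = 2^1·763; with 4621 mod 8 = 5, (2/4621) = -1; sign now -1; continue with (763/4621)
flip (763/4621) -> (4621/763): both odd, 763 mod 4 = 3, 4621 mod 4 = 1, so the flip contributes +1; sign now -1
(4621/763): 4621 mod 763 = 43, so (4621/763) = (43/763)
flip (43/763) -> (763/43): both odd, 43 mod 4 = 3, 763 mod 4 = 3, so the flip contributes -1; sign now +1
(763/43): 763 mod 43 = 32, so (763/43) = (32/43)
factor out 2^5: 32 = 2^5·1; with 43 mod 8 = 3, (2/43) = -1; sign now -1; continue with (1/43)
reached (1/43) = 1, so the symbol is -1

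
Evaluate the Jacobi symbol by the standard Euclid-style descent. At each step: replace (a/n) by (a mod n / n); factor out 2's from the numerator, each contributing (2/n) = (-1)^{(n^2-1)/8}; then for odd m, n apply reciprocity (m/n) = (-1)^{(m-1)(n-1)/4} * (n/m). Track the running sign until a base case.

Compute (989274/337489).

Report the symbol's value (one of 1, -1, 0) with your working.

(989274/337489) = (314296/337489)   [reduce mod 337489]
314296 = 2^3·39287; (2/337489) = +1 since 337489 mod 8 = 1, so (314296/337489) = (+1)^3·(39287/337489); sign now +1
reciprocity: (39287/337489) = +1·(337489/39287) since 39287 mod 4 = 3, 337489 mod 4 = 1; sign now +1
(337489/39287) = (23193/39287)   [reduce mod 39287]
reciprocity: (23193/39287) = +1·(39287/23193) since 23193 mod 4 = 1, 39287 mod 4 = 3; sign now +1
(39287/23193) = (16094/23193)   [reduce mod 23193]
16094 = 2^1·8047; (2/23193) = +1 since 23193 mod 8 = 1, so (16094/23193) = (+1)^1·(8047/23193); sign now +1
reciprocity: (8047/23193) = +1·(23193/8047) since 8047 mod 4 = 3, 23193 mod 4 = 1; sign now +1
(23193/8047) = (7099/8047)   [reduce mod 8047]
reciprocity: (7099/8047) = -1·(8047/7099) since 7099 mod 4 = 3, 8047 mod 4 = 3; sign now -1
(8047/7099) = (948/7099)   [reduce mod 7099]
948 = 2^2·237; (2/7099) = -1 since 7099 mod 8 = 3, so (948/7099) = (-1)^2·(237/7099); sign now -1
reciprocity: (237/7099) = +1·(7099/237) since 237 mod 4 = 1, 7099 mod 4 = 3; sign now -1
(7099/237) = (226/237)   [reduce mod 237]
226 = 2^1·113; (2/237) = -1 since 237 mod 8 = 5, so (226/237) = (-1)^1·(113/237); sign now +1
reciprocity: (113/237) = +1·(237/113) since 113 mod 4 = 1, 237 mod 4 = 1; sign now +1
(237/113) = (11/113)   [reduce mod 113]
reciprocity: (11/113) = +1·(113/11) since 11 mod 4 = 3, 113 mod 4 = 1; sign now +1
(113/11) = (3/11)   [reduce mod 11]
reciprocity: (3/11) = -1·(11/3) since 3 mod 4 = 3, 11 mod 4 = 3; sign now -1
(11/3) = (2/3)   [reduce mod 3]
2 = 2^1·1; (2/3) = -1 since 3 mod 8 = 3, so (2/3) = (-1)^1·(1/3); sign now +1
(1/3) = 1; final value = sign = +1

1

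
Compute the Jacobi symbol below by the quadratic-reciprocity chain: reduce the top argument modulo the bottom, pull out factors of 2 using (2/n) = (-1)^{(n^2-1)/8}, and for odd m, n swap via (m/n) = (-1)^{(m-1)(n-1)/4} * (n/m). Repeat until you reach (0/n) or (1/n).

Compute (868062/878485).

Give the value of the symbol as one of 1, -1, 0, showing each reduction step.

-1

factor out 2^1: 868062 = 2^1·434031; with 878485 mod 8 = 5, (2/878485) = -1; sign now -1; continue with (434031/878485)
flip (434031/878485) -> (878485/434031): both odd, 434031 mod 4 = 3, 878485 mod 4 = 1, so the flip contributes +1; sign now -1
(878485/434031): 878485 mod 434031 = 10423, so (878485/434031) = (10423/434031)
flip (10423/434031) -> (434031/10423): both odd, 10423 mod 4 = 3, 434031 mod 4 = 3, so the flip contributes -1; sign now +1
(434031/10423): 434031 mod 10423 = 6688, so (434031/10423) = (6688/10423)
factor out 2^5: 6688 = 2^5·209; with 10423 mod 8 = 7, (2/10423) = +1; sign now +1; continue with (209/10423)
flip (209/10423) -> (10423/209): both odd, 209 mod 4 = 1, 10423 mod 4 = 3, so the flip contributes +1; sign now +1
(10423/209): 10423 mod 209 = 182, so (10423/209) = (182/209)
factor out 2^1: 182 = 2^1·91; with 209 mod 8 = 1, (2/209) = +1; sign now +1; continue with (91/209)
flip (91/209) -> (209/91): both odd, 91 mod 4 = 3, 209 mod 4 = 1, so the flip contributes +1; sign now +1
(209/91): 209 mod 91 = 27, so (209/91) = (27/91)
flip (27/91) -> (91/27): both odd, 27 mod 4 = 3, 91 mod 4 = 3, so the flip contributes -1; sign now -1
(91/27): 91 mod 27 = 10, so (91/27) = (10/27)
factor out 2^1: 10 = 2^1·5; with 27 mod 8 = 3, (2/27) = -1; sign now +1; continue with (5/27)
flip (5/27) -> (27/5): both odd, 5 mod 4 = 1, 27 mod 4 = 3, so the flip contributes +1; sign now +1
(27/5): 27 mod 5 = 2, so (27/5) = (2/5)
factor out 2^1: 2 = 2^1·1; with 5 mod 8 = 5, (2/5) = -1; sign now -1; continue with (1/5)
reached (1/5) = 1, so the symbol is -1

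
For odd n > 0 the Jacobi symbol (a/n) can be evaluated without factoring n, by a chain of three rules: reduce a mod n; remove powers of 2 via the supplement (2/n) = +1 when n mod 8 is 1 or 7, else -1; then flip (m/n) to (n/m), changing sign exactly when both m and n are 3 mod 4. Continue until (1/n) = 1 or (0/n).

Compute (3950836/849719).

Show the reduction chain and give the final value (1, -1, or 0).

(3950836/849719): 3950836 mod 849719 = 551960, so (3950836/849719) = (551960/849719)
factor out 2^3: 551960 = 2^3·68995; with 849719 mod 8 = 7, (2/849719) = +1; sign now +1; continue with (68995/849719)
flip (68995/849719) -> (849719/68995): both odd, 68995 mod 4 = 3, 849719 mod 4 = 3, so the flip contributes -1; sign now -1
(849719/68995): 849719 mod 68995 = 21779, so (849719/68995) = (21779/68995)
flip (21779/68995) -> (68995/21779): both odd, 21779 mod 4 = 3, 68995 mod 4 = 3, so the flip contributes -1; sign now +1
(68995/21779): 68995 mod 21779 = 3658, so (68995/21779) = (3658/21779)
factor out 2^1: 3658 = 2^1·1829; with 21779 mod 8 = 3, (2/21779) = -1; sign now -1; continue with (1829/21779)
flip (1829/21779) -> (21779/1829): both odd, 1829 mod 4 = 1, 21779 mod 4 = 3, so the flip contributes +1; sign now -1
(21779/1829): 21779 mod 1829 = 1660, so (21779/1829) = (1660/1829)
factor out 2^2: 1660 = 2^2·415; with 1829 mod 8 = 5, (2/1829) = -1; sign now -1; continue with (415/1829)
flip (415/1829) -> (1829/415): both odd, 415 mod 4 = 3, 1829 mod 4 = 1, so the flip contributes +1; sign now -1
(1829/415): 1829 mod 415 = 169, so (1829/415) = (169/415)
flip (169/415) -> (415/169): both odd, 169 mod 4 = 1, 415 mod 4 = 3, so the flip contributes +1; sign now -1
(415/169): 415 mod 169 = 77, so (415/169) = (77/169)
flip (77/169) -> (169/77): both odd, 77 mod 4 = 1, 169 mod 4 = 1, so the flip contributes +1; sign now -1
(169/77): 169 mod 77 = 15, so (169/77) = (15/77)
flip (15/77) -> (77/15): both odd, 15 mod 4 = 3, 77 mod 4 = 1, so the flip contributes +1; sign now -1
(77/15): 77 mod 15 = 2, so (77/15) = (2/15)
factor out 2^1: 2 = 2^1·1; with 15 mod 8 = 7, (2/15) = +1; sign now -1; continue with (1/15)
reached (1/15) = 1, so the symbol is -1

-1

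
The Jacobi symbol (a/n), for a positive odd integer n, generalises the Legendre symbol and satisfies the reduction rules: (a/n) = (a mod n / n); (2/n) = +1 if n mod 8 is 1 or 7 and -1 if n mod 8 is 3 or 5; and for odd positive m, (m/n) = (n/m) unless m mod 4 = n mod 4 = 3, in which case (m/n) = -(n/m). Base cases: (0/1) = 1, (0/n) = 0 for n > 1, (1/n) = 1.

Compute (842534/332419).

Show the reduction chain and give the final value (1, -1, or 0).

(842534/332419) = (177696/332419)   [reduce mod 332419]
177696 = 2^5·5553; (2/332419) = -1 since 332419 mod 8 = 3, so (177696/332419) = (-1)^5·(5553/332419); sign now -1
reciprocity: (5553/332419) = +1·(332419/5553) since 5553 mod 4 = 1, 332419 mod 4 = 3; sign now -1
(332419/5553) = (4792/5553)   [reduce mod 5553]
4792 = 2^3·599; (2/5553) = +1 since 5553 mod 8 = 1, so (4792/5553) = (+1)^3·(599/5553); sign now -1
reciprocity: (599/5553) = +1·(5553/599) since 599 mod 4 = 3, 5553 mod 4 = 1; sign now -1
(5553/599) = (162/599)   [reduce mod 599]
162 = 2^1·81; (2/599) = +1 since 599 mod 8 = 7, so (162/599) = (+1)^1·(81/599); sign now -1
reciprocity: (81/599) = +1·(599/81) since 81 mod 4 = 1, 599 mod 4 = 3; sign now -1
(599/81) = (32/81)   [reduce mod 81]
32 = 2^5·1; (2/81) = +1 since 81 mod 8 = 1, so (32/81) = (+1)^5·(1/81); sign now -1
(1/81) = 1; final value = sign = -1

-1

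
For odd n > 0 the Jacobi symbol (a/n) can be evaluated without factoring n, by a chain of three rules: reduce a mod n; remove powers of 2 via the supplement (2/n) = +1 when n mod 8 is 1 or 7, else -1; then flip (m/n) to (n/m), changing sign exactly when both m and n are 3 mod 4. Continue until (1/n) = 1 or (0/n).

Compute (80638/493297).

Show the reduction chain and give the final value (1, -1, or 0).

1

factor out 2^1: 80638 = 2^1·40319; with 493297 mod 8 = 1, (2/493297) = +1; sign now +1; continue with (40319/493297)
flip (40319/493297) -> (493297/40319): both odd, 40319 mod 4 = 3, 493297 mod 4 = 1, so the flip contributes +1; sign now +1
(493297/40319): 493297 mod 40319 = 9469, so (493297/40319) = (9469/40319)
flip (9469/40319) -> (40319/9469): both odd, 9469 mod 4 = 1, 40319 mod 4 = 3, so the flip contributes +1; sign now +1
(40319/9469): 40319 mod 9469 = 2443, so (40319/9469) = (2443/9469)
flip (2443/9469) -> (9469/2443): both odd, 2443 mod 4 = 3, 9469 mod 4 = 1, so the flip contributes +1; sign now +1
(9469/2443): 9469 mod 2443 = 2140, so (9469/2443) = (2140/2443)
factor out 2^2: 2140 = 2^2·535; with 2443 mod 8 = 3, (2/2443) = -1; sign now +1; continue with (535/2443)
flip (535/2443) -> (2443/535): both odd, 535 mod 4 = 3, 2443 mod 4 = 3, so the flip contributes -1; sign now -1
(2443/535): 2443 mod 535 = 303, so (2443/535) = (303/535)
flip (303/535) -> (535/303): both odd, 303 mod 4 = 3, 535 mod 4 = 3, so the flip contributes -1; sign now +1
(535/303): 535 mod 303 = 232, so (535/303) = (232/303)
factor out 2^3: 232 = 2^3·29; with 303 mod 8 = 7, (2/303) = +1; sign now +1; continue with (29/303)
flip (29/303) -> (303/29): both odd, 29 mod 4 = 1, 303 mod 4 = 3, so the flip contributes +1; sign now +1
(303/29): 303 mod 29 = 13, so (303/29) = (13/29)
flip (13/29) -> (29/13): both odd, 13 mod 4 = 1, 29 mod 4 = 1, so the flip contributes +1; sign now +1
(29/13): 29 mod 13 = 3, so (29/13) = (3/13)
flip (3/13) -> (13/3): both odd, 3 mod 4 = 3, 13 mod 4 = 1, so the flip contributes +1; sign now +1
(13/3): 13 mod 3 = 1, so (13/3) = (1/3)
reached (1/3) = 1, so the symbol is +1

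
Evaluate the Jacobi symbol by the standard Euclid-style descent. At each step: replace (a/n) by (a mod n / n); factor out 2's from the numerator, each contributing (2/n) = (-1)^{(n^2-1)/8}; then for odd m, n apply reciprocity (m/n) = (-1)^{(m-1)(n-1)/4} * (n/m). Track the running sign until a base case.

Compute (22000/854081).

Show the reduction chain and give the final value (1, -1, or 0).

-1

factor out 2^4: 22000 = 2^4·1375; with 854081 mod 8 = 1, (2/854081) = +1; sign now +1; continue with (1375/854081)
flip (1375/854081) -> (854081/1375): both odd, 1375 mod 4 = 3, 854081 mod 4 = 1, so the flip contributes +1; sign now +1
(854081/1375): 854081 mod 1375 = 206, so (854081/1375) = (206/1375)
factor out 2^1: 206 = 2^1·103; with 1375 mod 8 = 7, (2/1375) = +1; sign now +1; continue with (103/1375)
flip (103/1375) -> (1375/103): both odd, 103 mod 4 = 3, 1375 mod 4 = 3, so the flip contributes -1; sign now -1
(1375/103): 1375 mod 103 = 36, so (1375/103) = (36/103)
factor out 2^2: 36 = 2^2·9; with 103 mod 8 = 7, (2/103) = +1; sign now -1; continue with (9/103)
flip (9/103) -> (103/9): both odd, 9 mod 4 = 1, 103 mod 4 = 3, so the flip contributes +1; sign now -1
(103/9): 103 mod 9 = 4, so (103/9) = (4/9)
factor out 2^2: 4 = 2^2·1; with 9 mod 8 = 1, (2/9) = +1; sign now -1; continue with (1/9)
reached (1/9) = 1, so the symbol is -1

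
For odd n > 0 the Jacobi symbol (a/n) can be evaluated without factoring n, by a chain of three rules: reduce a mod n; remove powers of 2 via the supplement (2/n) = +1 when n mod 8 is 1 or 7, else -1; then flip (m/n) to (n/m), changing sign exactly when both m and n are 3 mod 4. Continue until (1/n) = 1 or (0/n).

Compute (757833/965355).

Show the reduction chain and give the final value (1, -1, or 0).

0

reciprocity: (757833/965355) = +1·(965355/757833) since 757833 mod 4 = 1, 965355 mod 4 = 3; sign now +1
(965355/757833) = (207522/757833)   [reduce mod 757833]
207522 = 2^1·103761; (2/757833) = +1 since 757833 mod 8 = 1, so (207522/757833) = (+1)^1·(103761/757833); sign now +1
reciprocity: (103761/757833) = +1·(757833/103761) since 103761 mod 4 = 1, 757833 mod 4 = 1; sign now +1
(757833/103761) = (31506/103761)   [reduce mod 103761]
31506 = 2^1·15753; (2/103761) = +1 since 103761 mod 8 = 1, so (31506/103761) = (+1)^1·(15753/103761); sign now +1
reciprocity: (15753/103761) = +1·(103761/15753) since 15753 mod 4 = 1, 103761 mod 4 = 1; sign now +1
(103761/15753) = (9243/15753)   [reduce mod 15753]
reciprocity: (9243/15753) = +1·(15753/9243) since 9243 mod 4 = 3, 15753 mod 4 = 1; sign now +1
(15753/9243) = (6510/9243)   [reduce mod 9243]
6510 = 2^1·3255; (2/9243) = -1 since 9243 mod 8 = 3, so (6510/9243) = (-1)^1·(3255/9243); sign now -1
reciprocity: (3255/9243) = -1·(9243/3255) since 3255 mod 4 = 3, 9243 mod 4 = 3; sign now +1
(9243/3255) = (2733/3255)   [reduce mod 3255]
reciprocity: (2733/3255) = +1·(3255/2733) since 2733 mod 4 = 1, 3255 mod 4 = 3; sign now +1
(3255/2733) = (522/2733)   [reduce mod 2733]
522 = 2^1·261; (2/2733) = -1 since 2733 mod 8 = 5, so (522/2733) = (-1)^1·(261/2733); sign now -1
reciprocity: (261/2733) = +1·(2733/261) since 261 mod 4 = 1, 2733 mod 4 = 1; sign now -1
(2733/261) = (123/261)   [reduce mod 261]
reciprocity: (123/261) = +1·(261/123) since 123 mod 4 = 3, 261 mod 4 = 1; sign now -1
(261/123) = (15/123)   [reduce mod 123]
reciprocity: (15/123) = -1·(123/15) since 15 mod 4 = 3, 123 mod 4 = 3; sign now +1
(123/15) = (3/15)   [reduce mod 15]
reciprocity: (3/15) = -1·(15/3) since 3 mod 4 = 3, 15 mod 4 = 3; sign now -1
(15/3) = (0/3)   [reduce mod 3]
(0/3) = 0   [gcd(a, n) > 1]; final value = 0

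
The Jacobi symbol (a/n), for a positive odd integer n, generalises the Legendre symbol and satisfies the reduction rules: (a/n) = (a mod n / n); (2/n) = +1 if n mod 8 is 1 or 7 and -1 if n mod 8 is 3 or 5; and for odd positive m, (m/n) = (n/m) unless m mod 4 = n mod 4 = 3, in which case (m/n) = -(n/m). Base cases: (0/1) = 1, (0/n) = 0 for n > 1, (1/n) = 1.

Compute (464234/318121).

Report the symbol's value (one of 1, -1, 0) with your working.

-1

(464234/318121) = (146113/318121)   [reduce mod 318121]
reciprocity: (146113/318121) = +1·(318121/146113) since 146113 mod 4 = 1, 318121 mod 4 = 1; sign now +1
(318121/146113) = (25895/146113)   [reduce mod 146113]
reciprocity: (25895/146113) = +1·(146113/25895) since 25895 mod 4 = 3, 146113 mod 4 = 1; sign now +1
(146113/25895) = (16638/25895)   [reduce mod 25895]
16638 = 2^1·8319; (2/25895) = +1 since 25895 mod 8 = 7, so (16638/25895) = (+1)^1·(8319/25895); sign now +1
reciprocity: (8319/25895) = -1·(25895/8319) since 8319 mod 4 = 3, 25895 mod 4 = 3; sign now -1
(25895/8319) = (938/8319)   [reduce mod 8319]
938 = 2^1·469; (2/8319) = +1 since 8319 mod 8 = 7, so (938/8319) = (+1)^1·(469/8319); sign now -1
reciprocity: (469/8319) = +1·(8319/469) since 469 mod 4 = 1, 8319 mod 4 = 3; sign now -1
(8319/469) = (346/469)   [reduce mod 469]
346 = 2^1·173; (2/469) = -1 since 469 mod 8 = 5, so (346/469) = (-1)^1·(173/469); sign now +1
reciprocity: (173/469) = +1·(469/173) since 173 mod 4 = 1, 469 mod 4 = 1; sign now +1
(469/173) = (123/173)   [reduce mod 173]
reciprocity: (123/173) = +1·(173/123) since 123 mod 4 = 3, 173 mod 4 = 1; sign now +1
(173/123) = (50/123)   [reduce mod 123]
50 = 2^1·25; (2/123) = -1 since 123 mod 8 = 3, so (50/123) = (-1)^1·(25/123); sign now -1
reciprocity: (25/123) = +1·(123/25) since 25 mod 4 = 1, 123 mod 4 = 3; sign now -1
(123/25) = (23/25)   [reduce mod 25]
reciprocity: (23/25) = +1·(25/23) since 23 mod 4 = 3, 25 mod 4 = 1; sign now -1
(25/23) = (2/23)   [reduce mod 23]
2 = 2^1·1; (2/23) = +1 since 23 mod 8 = 7, so (2/23) = (+1)^1·(1/23); sign now -1
(1/23) = 1; final value = sign = -1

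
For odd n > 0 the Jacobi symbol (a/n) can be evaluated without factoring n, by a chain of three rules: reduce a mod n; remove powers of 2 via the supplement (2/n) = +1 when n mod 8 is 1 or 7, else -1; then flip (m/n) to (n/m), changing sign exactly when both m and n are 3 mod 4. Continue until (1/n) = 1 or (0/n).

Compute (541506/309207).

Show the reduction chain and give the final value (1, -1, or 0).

(541506/309207) = (232299/309207)   [reduce mod 309207]
reciprocity: (232299/309207) = -1·(309207/232299) since 232299 mod 4 = 3, 309207 mod 4 = 3; sign now -1
(309207/232299) = (76908/232299)   [reduce mod 232299]
76908 = 2^2·19227; (2/232299) = -1 since 232299 mod 8 = 3, so (76908/232299) = (-1)^2·(19227/232299); sign now -1
reciprocity: (19227/232299) = -1·(232299/19227) since 19227 mod 4 = 3, 232299 mod 4 = 3; sign now +1
(232299/19227) = (1575/19227)   [reduce mod 19227]
reciprocity: (1575/19227) = -1·(19227/1575) since 1575 mod 4 = 3, 19227 mod 4 = 3; sign now -1
(19227/1575) = (327/1575)   [reduce mod 1575]
reciprocity: (327/1575) = -1·(1575/327) since 327 mod 4 = 3, 1575 mod 4 = 3; sign now +1
(1575/327) = (267/327)   [reduce mod 327]
reciprocity: (267/327) = -1·(327/267) since 267 mod 4 = 3, 327 mod 4 = 3; sign now -1
(327/267) = (60/267)   [reduce mod 267]
60 = 2^2·15; (2/267) = -1 since 267 mod 8 = 3, so (60/267) = (-1)^2·(15/267); sign now -1
reciprocity: (15/267) = -1·(267/15) since 15 mod 4 = 3, 267 mod 4 = 3; sign now +1
(267/15) = (12/15)   [reduce mod 15]
12 = 2^2·3; (2/15) = +1 since 15 mod 8 = 7, so (12/15) = (+1)^2·(3/15); sign now +1
reciprocity: (3/15) = -1·(15/3) since 3 mod 4 = 3, 15 mod 4 = 3; sign now -1
(15/3) = (0/3)   [reduce mod 3]
(0/3) = 0   [gcd(a, n) > 1]; final value = 0

0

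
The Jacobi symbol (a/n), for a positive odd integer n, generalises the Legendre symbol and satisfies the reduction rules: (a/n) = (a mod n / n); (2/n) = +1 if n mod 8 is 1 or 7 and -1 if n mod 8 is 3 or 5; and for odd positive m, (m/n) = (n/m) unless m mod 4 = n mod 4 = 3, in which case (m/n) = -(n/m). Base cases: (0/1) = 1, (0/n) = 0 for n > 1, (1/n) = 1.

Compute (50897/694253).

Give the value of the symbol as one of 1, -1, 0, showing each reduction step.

0

flip (50897/694253) -> (694253/50897): both odd, 50897 mod 4 = 1, 694253 mod 4 = 1, so the flip contributes +1; sign now +1
(694253/50897): 694253 mod 50897 = 32592, so (694253/50897) = (32592/50897)
factor out 2^4: 32592 = 2^4·2037; with 50897 mod 8 = 1, (2/50897) = +1; sign now +1; continue with (2037/50897)
flip (2037/50897) -> (50897/2037): both odd, 2037 mod 4 = 1, 50897 mod 4 = 1, so the flip contributes +1; sign now +1
(50897/2037): 50897 mod 2037 = 2009, so (50897/2037) = (2009/2037)
flip (2009/2037) -> (2037/2009): both odd, 2009 mod 4 = 1, 2037 mod 4 = 1, so the flip contributes +1; sign now +1
(2037/2009): 2037 mod 2009 = 28, so (2037/2009) = (28/2009)
factor out 2^2: 28 = 2^2·7; with 2009 mod 8 = 1, (2/2009) = +1; sign now +1; continue with (7/2009)
flip (7/2009) -> (2009/7): both odd, 7 mod 4 = 3, 2009 mod 4 = 1, so the flip contributes +1; sign now +1
(2009/7): 2009 mod 7 = 0, so (2009/7) = (0/7)
reached (0/7); gcd(a, n) > 1, so (0/7) = 0 and the symbol is 0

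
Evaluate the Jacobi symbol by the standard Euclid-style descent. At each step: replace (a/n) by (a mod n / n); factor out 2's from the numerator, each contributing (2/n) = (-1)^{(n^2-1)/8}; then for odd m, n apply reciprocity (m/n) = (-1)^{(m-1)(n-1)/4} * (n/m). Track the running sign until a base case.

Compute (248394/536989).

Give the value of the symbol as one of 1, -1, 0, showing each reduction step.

248394 = 2^1·124197; (2/536989) = -1 since 536989 mod 8 = 5, so (248394/536989) = (-1)^1·(124197/536989); sign now -1
reciprocity: (124197/536989) = +1·(536989/124197) since 124197 mod 4 = 1, 536989 mod 4 = 1; sign now -1
(536989/124197) = (40201/124197)   [reduce mod 124197]
reciprocity: (40201/124197) = +1·(124197/40201) since 40201 mod 4 = 1, 124197 mod 4 = 1; sign now -1
(124197/40201) = (3594/40201)   [reduce mod 40201]
3594 = 2^1·1797; (2/40201) = +1 since 40201 mod 8 = 1, so (3594/40201) = (+1)^1·(1797/40201); sign now -1
reciprocity: (1797/40201) = +1·(40201/1797) since 1797 mod 4 = 1, 40201 mod 4 = 1; sign now -1
(40201/1797) = (667/1797)   [reduce mod 1797]
reciprocity: (667/1797) = +1·(1797/667) since 667 mod 4 = 3, 1797 mod 4 = 1; sign now -1
(1797/667) = (463/667)   [reduce mod 667]
reciprocity: (463/667) = -1·(667/463) since 463 mod 4 = 3, 667 mod 4 = 3; sign now +1
(667/463) = (204/463)   [reduce mod 463]
204 = 2^2·51; (2/463) = +1 since 463 mod 8 = 7, so (204/463) = (+1)^2·(51/463); sign now +1
reciprocity: (51/463) = -1·(463/51) since 51 mod 4 = 3, 463 mod 4 = 3; sign now -1
(463/51) = (4/51)   [reduce mod 51]
4 = 2^2·1; (2/51) = -1 since 51 mod 8 = 3, so (4/51) = (-1)^2·(1/51); sign now -1
(1/51) = 1; final value = sign = -1

-1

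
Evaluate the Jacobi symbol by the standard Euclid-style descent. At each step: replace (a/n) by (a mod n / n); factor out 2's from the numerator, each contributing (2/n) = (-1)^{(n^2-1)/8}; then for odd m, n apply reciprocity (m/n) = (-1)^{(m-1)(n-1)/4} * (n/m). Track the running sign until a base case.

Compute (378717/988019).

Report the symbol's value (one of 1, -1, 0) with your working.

1

reciprocity: (378717/988019) = +1·(988019/378717) since 378717 mod 4 = 1, 988019 mod 4 = 3; sign now +1
(988019/378717) = (230585/378717)   [reduce mod 378717]
reciprocity: (230585/378717) = +1·(378717/230585) since 230585 mod 4 = 1, 378717 mod 4 = 1; sign now +1
(378717/230585) = (148132/230585)   [reduce mod 230585]
148132 = 2^2·37033; (2/230585) = +1 since 230585 mod 8 = 1, so (148132/230585) = (+1)^2·(37033/230585); sign now +1
reciprocity: (37033/230585) = +1·(230585/37033) since 37033 mod 4 = 1, 230585 mod 4 = 1; sign now +1
(230585/37033) = (8387/37033)   [reduce mod 37033]
reciprocity: (8387/37033) = +1·(37033/8387) since 8387 mod 4 = 3, 37033 mod 4 = 1; sign now +1
(37033/8387) = (3485/8387)   [reduce mod 8387]
reciprocity: (3485/8387) = +1·(8387/3485) since 3485 mod 4 = 1, 8387 mod 4 = 3; sign now +1
(8387/3485) = (1417/3485)   [reduce mod 3485]
reciprocity: (1417/3485) = +1·(3485/1417) since 1417 mod 4 = 1, 3485 mod 4 = 1; sign now +1
(3485/1417) = (651/1417)   [reduce mod 1417]
reciprocity: (651/1417) = +1·(1417/651) since 651 mod 4 = 3, 1417 mod 4 = 1; sign now +1
(1417/651) = (115/651)   [reduce mod 651]
reciprocity: (115/651) = -1·(651/115) since 115 mod 4 = 3, 651 mod 4 = 3; sign now -1
(651/115) = (76/115)   [reduce mod 115]
76 = 2^2·19; (2/115) = -1 since 115 mod 8 = 3, so (76/115) = (-1)^2·(19/115); sign now -1
reciprocity: (19/115) = -1·(115/19) since 19 mod 4 = 3, 115 mod 4 = 3; sign now +1
(115/19) = (1/19)   [reduce mod 19]
(1/19) = 1; final value = sign = +1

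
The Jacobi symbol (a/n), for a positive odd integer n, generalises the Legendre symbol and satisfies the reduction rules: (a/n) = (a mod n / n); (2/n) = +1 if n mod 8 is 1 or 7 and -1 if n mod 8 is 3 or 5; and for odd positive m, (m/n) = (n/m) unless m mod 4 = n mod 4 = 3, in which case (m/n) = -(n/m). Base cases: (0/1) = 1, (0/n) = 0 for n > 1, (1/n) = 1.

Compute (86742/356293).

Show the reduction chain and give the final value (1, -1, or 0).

-1

86742 = 2^1·43371; (2/356293) = -1 since 356293 mod 8 = 5, so (86742/356293) = (-1)^1·(43371/356293); sign now -1
reciprocity: (43371/356293) = +1·(356293/43371) since 43371 mod 4 = 3, 356293 mod 4 = 1; sign now -1
(356293/43371) = (9325/43371)   [reduce mod 43371]
reciprocity: (9325/43371) = +1·(43371/9325) since 9325 mod 4 = 1, 43371 mod 4 = 3; sign now -1
(43371/9325) = (6071/9325)   [reduce mod 9325]
reciprocity: (6071/9325) = +1·(9325/6071) since 6071 mod 4 = 3, 9325 mod 4 = 1; sign now -1
(9325/6071) = (3254/6071)   [reduce mod 6071]
3254 = 2^1·1627; (2/6071) = +1 since 6071 mod 8 = 7, so (3254/6071) = (+1)^1·(1627/6071); sign now -1
reciprocity: (1627/6071) = -1·(6071/1627) since 1627 mod 4 = 3, 6071 mod 4 = 3; sign now +1
(6071/1627) = (1190/1627)   [reduce mod 1627]
1190 = 2^1·595; (2/1627) = -1 since 1627 mod 8 = 3, so (1190/1627) = (-1)^1·(595/1627); sign now -1
reciprocity: (595/1627) = -1·(1627/595) since 595 mod 4 = 3, 1627 mod 4 = 3; sign now +1
(1627/595) = (437/595)   [reduce mod 595]
reciprocity: (437/595) = +1·(595/437) since 437 mod 4 = 1, 595 mod 4 = 3; sign now +1
(595/437) = (158/437)   [reduce mod 437]
158 = 2^1·79; (2/437) = -1 since 437 mod 8 = 5, so (158/437) = (-1)^1·(79/437); sign now -1
reciprocity: (79/437) = +1·(437/79) since 79 mod 4 = 3, 437 mod 4 = 1; sign now -1
(437/79) = (42/79)   [reduce mod 79]
42 = 2^1·21; (2/79) = +1 since 79 mod 8 = 7, so (42/79) = (+1)^1·(21/79); sign now -1
reciprocity: (21/79) = +1·(79/21) since 21 mod 4 = 1, 79 mod 4 = 3; sign now -1
(79/21) = (16/21)   [reduce mod 21]
16 = 2^4·1; (2/21) = -1 since 21 mod 8 = 5, so (16/21) = (-1)^4·(1/21); sign now -1
(1/21) = 1; final value = sign = -1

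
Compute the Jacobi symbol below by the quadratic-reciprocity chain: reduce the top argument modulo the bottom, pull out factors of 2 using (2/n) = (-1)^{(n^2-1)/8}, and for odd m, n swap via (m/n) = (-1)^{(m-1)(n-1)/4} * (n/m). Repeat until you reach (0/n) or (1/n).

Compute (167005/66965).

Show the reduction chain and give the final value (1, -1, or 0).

0

(167005/66965) = (33075/66965)   [reduce mod 66965]
reciprocity: (33075/66965) = +1·(66965/33075) since 33075 mod 4 = 3, 66965 mod 4 = 1; sign now +1
(66965/33075) = (815/33075)   [reduce mod 33075]
reciprocity: (815/33075) = -1·(33075/815) since 815 mod 4 = 3, 33075 mod 4 = 3; sign now -1
(33075/815) = (475/815)   [reduce mod 815]
reciprocity: (475/815) = -1·(815/475) since 475 mod 4 = 3, 815 mod 4 = 3; sign now +1
(815/475) = (340/475)   [reduce mod 475]
340 = 2^2·85; (2/475) = -1 since 475 mod 8 = 3, so (340/475) = (-1)^2·(85/475); sign now +1
reciprocity: (85/475) = +1·(475/85) since 85 mod 4 = 1, 475 mod 4 = 3; sign now +1
(475/85) = (50/85)   [reduce mod 85]
50 = 2^1·25; (2/85) = -1 since 85 mod 8 = 5, so (50/85) = (-1)^1·(25/85); sign now -1
reciprocity: (25/85) = +1·(85/25) since 25 mod 4 = 1, 85 mod 4 = 1; sign now -1
(85/25) = (10/25)   [reduce mod 25]
10 = 2^1·5; (2/25) = +1 since 25 mod 8 = 1, so (10/25) = (+1)^1·(5/25); sign now -1
reciprocity: (5/25) = +1·(25/5) since 5 mod 4 = 1, 25 mod 4 = 1; sign now -1
(25/5) = (0/5)   [reduce mod 5]
(0/5) = 0   [gcd(a, n) > 1]; final value = 0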